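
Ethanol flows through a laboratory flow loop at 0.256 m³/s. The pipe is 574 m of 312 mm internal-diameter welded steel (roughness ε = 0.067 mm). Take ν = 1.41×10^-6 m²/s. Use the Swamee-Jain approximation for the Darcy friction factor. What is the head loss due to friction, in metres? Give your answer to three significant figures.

V = 4Q/(πD²) = 4·0.256/(π·0.312²) = 3.348 m/s
Re = VD/ν = 3.348·0.312/1.41×10^-6 = 7.41×10^5 → turbulent
ε/D = 0.067/312 = 2.15×10^-4
Swamee-Jain: f = 0.01520
h_f = f(L/D)V²/(2g) = 0.01520·(574/0.312)·3.348²/(2·9.81) = 15.98 m

h_f ≈ 16.0 m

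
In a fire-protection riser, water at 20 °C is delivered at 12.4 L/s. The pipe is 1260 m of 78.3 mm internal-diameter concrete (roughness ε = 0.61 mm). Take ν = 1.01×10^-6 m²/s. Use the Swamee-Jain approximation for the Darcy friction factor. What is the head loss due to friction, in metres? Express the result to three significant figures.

V = 4Q/(πD²) = 4·0.0124/(π·0.0783²) = 2.575 m/s
Re = VD/ν = 2.575·0.0783/1.01×10^-6 = 2.00×10^5 → turbulent
ε/D = 0.61/78.3 = 0.00779
Swamee-Jain: f = 0.03541
h_f = f(L/D)V²/(2g) = 0.03541·(1260/0.0783)·2.575²/(2·9.81) = 192.6 m

h_f ≈ 193 m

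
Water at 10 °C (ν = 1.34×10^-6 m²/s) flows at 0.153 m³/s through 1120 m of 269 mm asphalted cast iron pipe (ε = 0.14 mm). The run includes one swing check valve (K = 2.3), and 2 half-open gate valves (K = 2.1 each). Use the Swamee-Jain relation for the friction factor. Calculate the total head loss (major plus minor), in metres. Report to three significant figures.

H_L ≈ 29.8 m

V = 4Q/(πD²) = 2.692 m/s; V²/2g = 0.3694 m
Re = 5.40×10^5, ε/D = 5.20×10^-4 → f = 0.01784 (Swamee-Jain)
Major: h_f = f(L/D)·V²/2g = 0.01784·4164·0.3694 = 27.43 m
Minor: ΣK = 6.50; h_m = ΣK·V²/2g = 2.401 m
Total H_L = 27.43 + 2.401 = 29.84 m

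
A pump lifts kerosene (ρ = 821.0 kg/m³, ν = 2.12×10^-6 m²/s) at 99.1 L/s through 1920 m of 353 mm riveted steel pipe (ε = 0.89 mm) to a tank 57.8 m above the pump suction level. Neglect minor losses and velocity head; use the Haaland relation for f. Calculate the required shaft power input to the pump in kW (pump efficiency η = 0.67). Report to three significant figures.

P_shaft ≈ 77.6 kW

V = 4Q/(πD²) = 1.013 m/s; Re = 1.69×10^5; ε/D = 0.00252; f = 0.02578
h_f = f(L/D)V²/2g = 7.327 m
Total head H = z + h_f = 57.8 + 7.327 = 65.13 m
P_hyd = ρgQH = 821.0·9.81·0.0991·65.13 = 51.98 kW
P_shaft = P_hyd/η = 51.98/0.67 = 77.58 kW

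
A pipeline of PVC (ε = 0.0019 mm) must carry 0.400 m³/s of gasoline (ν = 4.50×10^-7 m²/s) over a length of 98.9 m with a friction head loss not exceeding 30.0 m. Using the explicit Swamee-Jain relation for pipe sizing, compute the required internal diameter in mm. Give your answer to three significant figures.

D ≈ 210 mm

Swamee-Jain (Type III): D = 0.66·[ε^1.25·(LQ²/(gh_f))^4.75 + ν·Q^9.4·(L/(gh_f))^5.2]^0.04
LQ²/(gh_f) = 0.05377; L/(gh_f) = 0.3361
Term 1 = ε^1.25·(…)^4.75 = 6.58×10^-14; Term 2 = ν·Q^9.4·(…)^5.2 = 2.82×10^-13
D = 0.66·(6.58×10^-14 + 2.82×10^-13)^0.04 = 0.2095 m = 210 mm
Check: V = 11.6 m/s, Re = 5.40×10^6, f = 0.009509, h_f = 30.8 m ≈ 30.0 m ✓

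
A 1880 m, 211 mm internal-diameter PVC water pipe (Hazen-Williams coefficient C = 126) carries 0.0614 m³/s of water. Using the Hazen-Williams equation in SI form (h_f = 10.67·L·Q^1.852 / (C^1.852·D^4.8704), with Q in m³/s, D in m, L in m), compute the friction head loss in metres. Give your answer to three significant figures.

h_f = 10.67·1880·0.0614^1.852 / (126^1.852·0.211^4.8704) = 28.78 m

h_f ≈ 28.8 m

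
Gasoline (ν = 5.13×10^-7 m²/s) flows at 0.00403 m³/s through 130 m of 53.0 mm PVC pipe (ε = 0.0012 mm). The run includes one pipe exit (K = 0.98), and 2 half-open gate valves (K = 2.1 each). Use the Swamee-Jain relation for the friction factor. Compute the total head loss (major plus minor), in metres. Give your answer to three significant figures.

H_L ≈ 7.52 m

V = 4Q/(πD²) = 1.827 m/s; V²/2g = 0.1701 m
Re = 1.89×10^5, ε/D = 2.26×10^-5 → f = 0.01591 (Swamee-Jain)
Major: h_f = f(L/D)·V²/2g = 0.01591·2453·0.1701 = 6.636 m
Minor: ΣK = 5.18; h_m = ΣK·V²/2g = 0.8810 m
Total H_L = 6.636 + 0.8810 = 7.517 m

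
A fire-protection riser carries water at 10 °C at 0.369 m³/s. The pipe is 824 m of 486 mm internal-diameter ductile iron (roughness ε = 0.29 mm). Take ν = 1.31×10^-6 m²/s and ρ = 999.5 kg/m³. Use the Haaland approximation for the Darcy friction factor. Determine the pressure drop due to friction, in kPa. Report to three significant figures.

V = 4Q/(πD²) = 4·0.369/(π·0.486²) = 1.989 m/s
Re = VD/ν = 1.989·0.486/1.31×10^-6 = 7.38×10^5 → turbulent
ε/D = 0.29/486 = 5.97×10^-4
Haaland: f = 0.01794
h_f = f(L/D)V²/(2g) = 0.01794·(824/0.486)·1.989²/(2·9.81) = 6.132 m
Δp = ρg·h_f = 999.5·9.81·6.132 = 60.13 kPa

Δp ≈ 60.1 kPa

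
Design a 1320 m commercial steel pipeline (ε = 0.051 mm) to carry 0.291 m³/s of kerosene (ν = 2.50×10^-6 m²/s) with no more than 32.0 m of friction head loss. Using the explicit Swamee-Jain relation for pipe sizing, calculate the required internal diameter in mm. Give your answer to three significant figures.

D ≈ 342 mm

Swamee-Jain (Type III): D = 0.66·[ε^1.25·(LQ²/(gh_f))^4.75 + ν·Q^9.4·(L/(gh_f))^5.2]^0.04
LQ²/(gh_f) = 0.3561; L/(gh_f) = 4.205
Term 1 = ε^1.25·(…)^4.75 = 3.19×10^-8; Term 2 = ν·Q^9.4·(…)^5.2 = 4.00×10^-8
D = 0.66·(3.19×10^-8 + 4.00×10^-8)^0.04 = 0.3418 m = 342 mm
Check: V = 3.17 m/s, Re = 4.34×10^5, f = 0.01523, h_f = 30.1 m ≈ 32.0 m ✓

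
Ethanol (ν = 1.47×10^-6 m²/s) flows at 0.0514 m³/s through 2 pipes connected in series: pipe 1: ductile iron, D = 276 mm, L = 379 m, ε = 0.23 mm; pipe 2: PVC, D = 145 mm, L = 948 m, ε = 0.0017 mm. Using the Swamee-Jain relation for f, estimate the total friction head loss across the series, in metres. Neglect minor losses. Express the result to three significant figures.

Pipe 1: V = 0.8591 m/s, Re = 1.61×10^5, ε/D = 8.33×10^-4, f = 0.02083, h_1 = f(L/D)V²/2g = 1.076 m
Pipe 2: V = 3.113 m/s, Re = 3.07×10^5, ε/D = 1.17×10^-5, f = 0.01445, h_2 = f(L/D)V²/2g = 46.66 m
Series → Q common, losses add: H = Σh = 47.73 m

H ≈ 47.7 m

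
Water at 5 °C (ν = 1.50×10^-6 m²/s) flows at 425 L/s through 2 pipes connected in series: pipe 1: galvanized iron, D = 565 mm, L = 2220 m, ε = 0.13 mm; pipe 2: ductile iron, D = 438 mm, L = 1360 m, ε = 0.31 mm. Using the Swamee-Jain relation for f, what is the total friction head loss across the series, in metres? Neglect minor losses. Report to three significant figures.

Pipe 1: V = 1.695 m/s, Re = 6.38×10^5, ε/D = 2.30×10^-4, f = 0.01550, h_1 = f(L/D)V²/2g = 8.920 m
Pipe 2: V = 2.821 m/s, Re = 8.24×10^5, ε/D = 7.08×10^-4, f = 0.01866, h_2 = f(L/D)V²/2g = 23.49 m
Series → Q common, losses add: H = Σh = 32.41 m

H ≈ 32.4 m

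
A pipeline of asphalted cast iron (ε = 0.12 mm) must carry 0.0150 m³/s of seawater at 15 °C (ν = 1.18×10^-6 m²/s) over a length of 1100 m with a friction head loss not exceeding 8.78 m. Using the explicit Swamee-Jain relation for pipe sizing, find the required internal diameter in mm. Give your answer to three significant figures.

Swamee-Jain (Type III): D = 0.66·[ε^1.25·(LQ²/(gh_f))^4.75 + ν·Q^9.4·(L/(gh_f))^5.2]^0.04
LQ²/(gh_f) = 0.002874; L/(gh_f) = 12.77
Term 1 = ε^1.25·(…)^4.75 = 1.06×10^-17; Term 2 = ν·Q^9.4·(…)^5.2 = 4.78×10^-18
D = 0.66·(1.06×10^-17 + 4.78×10^-18)^0.04 = 0.1403 m = 140 mm
Check: V = 0.970 m/s, Re = 1.15×10^5, f = 0.02152, h_f = 8.10 m ≈ 8.78 m ✓

D ≈ 140 mm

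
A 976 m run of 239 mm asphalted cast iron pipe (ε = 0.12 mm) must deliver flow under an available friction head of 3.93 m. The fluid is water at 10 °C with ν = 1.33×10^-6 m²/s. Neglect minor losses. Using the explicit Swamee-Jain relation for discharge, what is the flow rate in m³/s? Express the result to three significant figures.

Q ≈ 0.0447 m³/s

Swamee-Jain (Type II): Q = -0.965·√(gD⁵h_f/L)·ln[ε/(3.7D) + √(3.17ν²L/(gD³h_f))]
√(gD⁵h_f/L) = √(9.81·0.239⁵·3.93/976) = 0.005550
ε/(3.7D) = 1.36×10^-4; √(3.17ν²L/(gD³h_f)) = 1.02×10^-4
Q = -0.965·0.005550·ln(2.377×10^-4) = 0.04469 m³/s
Check: V = 0.996 m/s, Re = 1.79×10^5, f = 0.01914, h_f = 3.95 m ≈ 3.93 m ✓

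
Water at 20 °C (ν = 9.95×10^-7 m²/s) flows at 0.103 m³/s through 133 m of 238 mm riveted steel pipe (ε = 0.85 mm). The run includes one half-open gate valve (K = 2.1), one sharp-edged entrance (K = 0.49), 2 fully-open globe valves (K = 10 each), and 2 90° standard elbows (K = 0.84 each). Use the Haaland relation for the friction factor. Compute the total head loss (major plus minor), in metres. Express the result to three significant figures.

H_L ≈ 10.9 m

V = 4Q/(πD²) = 2.315 m/s; V²/2g = 0.2732 m
Re = 5.54×10^5, ε/D = 0.00357 → f = 0.02775 (Haaland)
Major: h_f = f(L/D)·V²/2g = 0.02775·558.8·0.2732 = 4.236 m
Minor: ΣK = 24.3; h_m = ΣK·V²/2g = 6.631 m
Total H_L = 4.236 + 6.631 = 10.87 m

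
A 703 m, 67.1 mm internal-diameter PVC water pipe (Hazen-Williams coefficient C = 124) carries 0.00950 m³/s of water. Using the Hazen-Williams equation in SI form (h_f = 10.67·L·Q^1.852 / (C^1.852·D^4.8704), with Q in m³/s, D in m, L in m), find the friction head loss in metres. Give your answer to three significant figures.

h_f = 10.67·703·0.00950^1.852 / (124^1.852·0.0671^4.8704) = 92.72 m

h_f ≈ 92.7 m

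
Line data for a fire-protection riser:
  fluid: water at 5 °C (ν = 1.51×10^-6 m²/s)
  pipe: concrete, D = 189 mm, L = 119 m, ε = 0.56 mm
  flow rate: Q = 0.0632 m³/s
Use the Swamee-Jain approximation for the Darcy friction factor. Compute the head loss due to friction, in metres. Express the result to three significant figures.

V = 4Q/(πD²) = 4·0.0632/(π·0.189²) = 2.253 m/s
Re = VD/ν = 2.253·0.189/1.51×10^-6 = 2.82×10^5 → turbulent
ε/D = 0.56/189 = 0.00296
Swamee-Jain: f = 0.02671
h_f = f(L/D)V²/(2g) = 0.02671·(119/0.189)·2.253²/(2·9.81) = 4.350 m

h_f ≈ 4.35 m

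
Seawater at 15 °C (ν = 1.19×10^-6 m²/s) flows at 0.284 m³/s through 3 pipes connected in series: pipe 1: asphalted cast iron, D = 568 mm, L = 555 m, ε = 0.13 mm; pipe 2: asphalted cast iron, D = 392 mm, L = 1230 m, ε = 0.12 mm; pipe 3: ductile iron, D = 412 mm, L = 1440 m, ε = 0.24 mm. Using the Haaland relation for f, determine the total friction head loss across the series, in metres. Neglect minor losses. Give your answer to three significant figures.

Pipe 1: V = 1.121 m/s, Re = 5.35×10^5, ε/D = 2.29×10^-4, f = 0.01547, h_1 = f(L/D)V²/2g = 0.9681 m
Pipe 2: V = 2.353 m/s, Re = 7.75×10^5, ε/D = 3.06×10^-4, f = 0.01582, h_2 = f(L/D)V²/2g = 14.01 m
Pipe 3: V = 2.130 m/s, Re = 7.38×10^5, ε/D = 5.83×10^-4, f = 0.01785, h_3 = f(L/D)V²/2g = 14.43 m
Series → Q common, losses add: H = Σh = 29.41 m

H ≈ 29.4 m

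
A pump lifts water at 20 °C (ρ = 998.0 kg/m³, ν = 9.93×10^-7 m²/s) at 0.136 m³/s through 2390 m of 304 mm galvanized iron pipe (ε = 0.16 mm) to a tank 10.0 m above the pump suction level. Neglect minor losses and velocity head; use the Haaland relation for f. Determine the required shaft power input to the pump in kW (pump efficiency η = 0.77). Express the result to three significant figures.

P_shaft ≈ 60.2 kW

V = 4Q/(πD²) = 1.874 m/s; Re = 5.74×10^5; ε/D = 5.26×10^-4; f = 0.01764
h_f = f(L/D)V²/2g = 24.82 m
Total head H = z + h_f = 10.0 + 24.82 = 34.82 m
P_hyd = ρgQH = 998.0·9.81·0.136·34.82 = 46.37 kW
P_shaft = P_hyd/η = 46.37/0.77 = 60.22 kW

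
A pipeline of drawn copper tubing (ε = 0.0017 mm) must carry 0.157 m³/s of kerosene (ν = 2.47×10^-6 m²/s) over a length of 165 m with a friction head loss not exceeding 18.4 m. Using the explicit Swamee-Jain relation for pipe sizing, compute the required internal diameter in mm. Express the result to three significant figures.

Swamee-Jain (Type III): D = 0.66·[ε^1.25·(LQ²/(gh_f))^4.75 + ν·Q^9.4·(L/(gh_f))^5.2]^0.04
LQ²/(gh_f) = 0.02253; L/(gh_f) = 0.9141
Term 1 = ε^1.25·(…)^4.75 = 9.20×10^-16; Term 2 = ν·Q^9.4·(…)^5.2 = 4.28×10^-14
D = 0.66·(9.20×10^-16 + 4.28×10^-14)^0.04 = 0.1928 m = 193 mm
Check: V = 5.38 m/s, Re = 4.20×10^5, f = 0.01364, h_f = 17.2 m ≈ 18.4 m ✓

D ≈ 193 mm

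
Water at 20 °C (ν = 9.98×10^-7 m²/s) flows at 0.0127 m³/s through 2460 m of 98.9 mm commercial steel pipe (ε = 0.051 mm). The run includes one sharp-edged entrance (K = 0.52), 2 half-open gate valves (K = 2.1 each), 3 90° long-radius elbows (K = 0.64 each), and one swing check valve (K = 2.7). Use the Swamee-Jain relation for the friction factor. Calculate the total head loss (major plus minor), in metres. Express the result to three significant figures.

V = 4Q/(πD²) = 1.653 m/s; V²/2g = 0.1393 m
Re = 1.64×10^5, ε/D = 5.16×10^-4 → f = 0.01937 (Swamee-Jain)
Major: h_f = f(L/D)·V²/2g = 0.01937·24874·0.1393 = 67.13 m
Minor: ΣK = 9.34; h_m = ΣK·V²/2g = 1.301 m
Total H_L = 67.13 + 1.301 = 68.43 m

H_L ≈ 68.4 m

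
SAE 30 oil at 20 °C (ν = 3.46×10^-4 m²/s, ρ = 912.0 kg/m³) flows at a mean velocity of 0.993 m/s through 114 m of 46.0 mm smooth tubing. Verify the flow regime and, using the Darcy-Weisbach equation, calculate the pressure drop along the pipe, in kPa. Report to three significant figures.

Δp ≈ 540 kPa

Re = VD/ν = 0.993·0.04600/3.46×10^-4 = 132 → laminar (Re < 2300)
f = 64/Re = 0.4848
h_f = f(L/D)V²/(2g) = 0.4848·(114/0.04600)·0.993²/(2·9.81) = 60.38 m
Δp = ρg·h_f = 912.0·9.81·60.38 = 540.2 kPa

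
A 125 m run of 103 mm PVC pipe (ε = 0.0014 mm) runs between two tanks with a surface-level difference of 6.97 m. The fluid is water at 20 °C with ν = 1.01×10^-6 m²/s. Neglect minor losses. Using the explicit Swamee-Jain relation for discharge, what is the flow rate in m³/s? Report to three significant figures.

Swamee-Jain (Type II): Q = -0.965·√(gD⁵h_f/L)·ln[ε/(3.7D) + √(3.17ν²L/(gD³h_f))]
√(gD⁵h_f/L) = √(9.81·0.103⁵·6.97/125) = 0.002518
ε/(3.7D) = 3.67×10^-6; √(3.17ν²L/(gD³h_f)) = 7.36×10^-5
Q = -0.965·0.002518·ln(7.723×10^-5) = 0.02301 m³/s
Check: V = 2.76 m/s, Re = 2.82×10^5, f = 0.01470, h_f = 6.93 m ≈ 6.97 m ✓

Q ≈ 0.0230 m³/s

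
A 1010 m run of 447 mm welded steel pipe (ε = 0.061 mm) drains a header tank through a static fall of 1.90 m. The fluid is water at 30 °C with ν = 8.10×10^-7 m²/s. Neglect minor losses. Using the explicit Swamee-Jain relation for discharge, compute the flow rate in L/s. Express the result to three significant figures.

Q ≈ 167 L/s

Swamee-Jain (Type II): Q = -0.965·√(gD⁵h_f/L)·ln[ε/(3.7D) + √(3.17ν²L/(gD³h_f))]
√(gD⁵h_f/L) = √(9.81·0.447⁵·1.90/1010) = 0.01815
ε/(3.7D) = 3.69×10^-5; √(3.17ν²L/(gD³h_f)) = 3.55×10^-5
Q = -0.965·0.01815·ln(7.240×10^-5) = 0.1670 m³/s
Check: V = 1.06 m/s, Re = 5.87×10^5, f = 0.01464, h_f = 1.91 m ≈ 1.90 m ✓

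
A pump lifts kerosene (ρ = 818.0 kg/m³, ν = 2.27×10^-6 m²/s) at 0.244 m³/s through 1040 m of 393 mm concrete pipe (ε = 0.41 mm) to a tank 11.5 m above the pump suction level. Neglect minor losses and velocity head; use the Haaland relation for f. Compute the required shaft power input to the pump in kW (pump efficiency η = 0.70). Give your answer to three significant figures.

P_shaft ≈ 63.6 kW

V = 4Q/(πD²) = 2.011 m/s; Re = 3.48×10^5; ε/D = 0.00104; f = 0.02060
h_f = f(L/D)V²/2g = 11.24 m
Total head H = z + h_f = 11.5 + 11.24 = 22.74 m
P_hyd = ρgQH = 818.0·9.81·0.244·22.74 = 44.52 kW
P_shaft = P_hyd/η = 44.52/0.70 = 63.61 kW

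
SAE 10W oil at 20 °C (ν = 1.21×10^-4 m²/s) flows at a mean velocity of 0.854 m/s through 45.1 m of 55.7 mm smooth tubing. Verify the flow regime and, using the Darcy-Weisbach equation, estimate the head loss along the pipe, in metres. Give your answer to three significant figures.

Re = VD/ν = 0.854·0.05570/1.21×10^-4 = 393 → laminar (Re < 2300)
f = 64/Re = 0.1628
h_f = f(L/D)V²/(2g) = 0.1628·(45.1/0.05570)·0.854²/(2·9.81) = 4.900 m

h_f ≈ 4.90 m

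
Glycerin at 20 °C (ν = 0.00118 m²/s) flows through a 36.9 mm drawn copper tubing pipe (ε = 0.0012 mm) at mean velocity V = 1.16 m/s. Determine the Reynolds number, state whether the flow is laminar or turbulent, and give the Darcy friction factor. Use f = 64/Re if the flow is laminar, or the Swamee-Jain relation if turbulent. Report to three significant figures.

Re ≈ 36.3; laminar; f = 64/Re ≈ 1.76

Re = VD/ν = 1.160·0.0369/0.00118 = 36.3
Re < 2300 → laminar → f = 64/Re = 1.764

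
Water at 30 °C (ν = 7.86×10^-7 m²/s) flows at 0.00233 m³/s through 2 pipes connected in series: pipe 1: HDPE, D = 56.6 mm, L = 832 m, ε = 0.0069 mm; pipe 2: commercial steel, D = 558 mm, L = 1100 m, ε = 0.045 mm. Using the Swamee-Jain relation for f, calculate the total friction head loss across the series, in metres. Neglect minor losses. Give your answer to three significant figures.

H ≈ 12.9 m

Pipe 1: V = 0.9260 m/s, Re = 6.67×10^4, ε/D = 1.22×10^-4, f = 0.02005, h_1 = f(L/D)V²/2g = 12.88 m
Pipe 2: V = 0.009528 m/s, Re = 6760, ε/D = 8.06×10^-5, f = 0.03471, h_2 = f(L/D)V²/2g = 3.166×10^-4 m
Series → Q common, losses add: H = Σh = 12.88 m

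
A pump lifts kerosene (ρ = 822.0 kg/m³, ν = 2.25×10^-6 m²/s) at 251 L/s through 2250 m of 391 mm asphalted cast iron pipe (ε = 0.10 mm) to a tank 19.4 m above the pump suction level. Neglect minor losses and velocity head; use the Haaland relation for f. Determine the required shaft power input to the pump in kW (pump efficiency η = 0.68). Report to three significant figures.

V = 4Q/(πD²) = 2.090 m/s; Re = 3.63×10^5; ε/D = 2.56×10^-4; f = 0.01619
h_f = f(L/D)V²/2g = 20.76 m
Total head H = z + h_f = 19.4 + 20.76 = 40.16 m
P_hyd = ρgQH = 822.0·9.81·0.251·40.16 = 81.28 kW
P_shaft = P_hyd/η = 81.28/0.68 = 119.5 kW

P_shaft ≈ 120 kW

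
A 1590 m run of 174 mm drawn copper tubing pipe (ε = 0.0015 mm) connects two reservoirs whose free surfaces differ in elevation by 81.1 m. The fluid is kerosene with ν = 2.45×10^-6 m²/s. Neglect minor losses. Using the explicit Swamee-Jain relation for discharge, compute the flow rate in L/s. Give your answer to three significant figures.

Swamee-Jain (Type II): Q = -0.965·√(gD⁵h_f/L)·ln[ε/(3.7D) + √(3.17ν²L/(gD³h_f))]
√(gD⁵h_f/L) = √(9.81·0.174⁵·81.1/1590) = 0.008933
ε/(3.7D) = 2.33×10^-6; √(3.17ν²L/(gD³h_f)) = 8.50×10^-5
Q = -0.965·0.008933·ln(8.729×10^-5) = 0.08057 m³/s
Check: V = 3.39 m/s, Re = 2.41×10^5, f = 0.01508, h_f = 80.6 m ≈ 81.1 m ✓

Q ≈ 80.6 L/s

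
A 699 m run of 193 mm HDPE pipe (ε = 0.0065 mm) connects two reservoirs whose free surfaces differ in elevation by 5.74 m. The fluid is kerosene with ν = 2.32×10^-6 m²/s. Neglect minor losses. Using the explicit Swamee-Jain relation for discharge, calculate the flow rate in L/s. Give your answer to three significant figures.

Swamee-Jain (Type II): Q = -0.965·√(gD⁵h_f/L)·ln[ε/(3.7D) + √(3.17ν²L/(gD³h_f))]
√(gD⁵h_f/L) = √(9.81·0.193⁵·5.74/699) = 0.004645
ε/(3.7D) = 9.10×10^-6; √(3.17ν²L/(gD³h_f)) = 1.72×10^-4
Q = -0.965·0.004645·ln(1.807×10^-4) = 0.03863 m³/s
Check: V = 1.32 m/s, Re = 1.10×10^5, f = 0.01773, h_f = 5.71 m ≈ 5.74 m ✓

Q ≈ 38.6 L/s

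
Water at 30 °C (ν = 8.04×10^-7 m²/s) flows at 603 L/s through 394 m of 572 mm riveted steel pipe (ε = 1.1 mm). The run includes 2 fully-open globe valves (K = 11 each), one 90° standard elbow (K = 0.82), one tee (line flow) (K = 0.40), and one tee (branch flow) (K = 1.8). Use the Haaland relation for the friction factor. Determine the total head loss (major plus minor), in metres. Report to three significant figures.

H_L ≈ 11.5 m

V = 4Q/(πD²) = 2.347 m/s; V²/2g = 0.2807 m
Re = 1.67×10^6, ε/D = 0.00192 → f = 0.02333 (Haaland)
Major: h_f = f(L/D)·V²/2g = 0.02333·688.8·0.2807 = 4.509 m
Minor: ΣK = 25.0; h_m = ΣK·V²/2g = 7.022 m
Total H_L = 4.509 + 7.022 = 11.53 m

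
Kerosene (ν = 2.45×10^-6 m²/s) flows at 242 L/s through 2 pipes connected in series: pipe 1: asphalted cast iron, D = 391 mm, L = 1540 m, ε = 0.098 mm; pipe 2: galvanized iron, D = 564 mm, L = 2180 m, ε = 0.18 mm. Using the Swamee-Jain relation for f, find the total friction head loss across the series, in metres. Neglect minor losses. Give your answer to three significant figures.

H ≈ 16.8 m

Pipe 1: V = 2.015 m/s, Re = 3.22×10^5, ε/D = 2.51×10^-4, f = 0.01659, h_1 = f(L/D)V²/2g = 13.53 m
Pipe 2: V = 0.9687 m/s, Re = 2.23×10^5, ε/D = 3.19×10^-4, f = 0.01770, h_2 = f(L/D)V²/2g = 3.272 m
Series → Q common, losses add: H = Σh = 16.80 m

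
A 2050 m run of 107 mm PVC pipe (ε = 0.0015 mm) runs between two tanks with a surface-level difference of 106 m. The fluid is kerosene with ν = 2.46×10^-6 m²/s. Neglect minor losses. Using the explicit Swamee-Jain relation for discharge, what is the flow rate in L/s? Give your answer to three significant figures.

Swamee-Jain (Type II): Q = -0.965·√(gD⁵h_f/L)·ln[ε/(3.7D) + √(3.17ν²L/(gD³h_f))]
√(gD⁵h_f/L) = √(9.81·0.107⁵·106/2050) = 0.002667
ε/(3.7D) = 3.79×10^-6; √(3.17ν²L/(gD³h_f)) = 1.76×10^-4
Q = -0.965·0.002667·ln(1.795×10^-4) = 0.02220 m³/s
Check: V = 2.47 m/s, Re = 1.07×10^5, f = 0.01769, h_f = 105 m ≈ 106 m ✓

Q ≈ 22.2 L/s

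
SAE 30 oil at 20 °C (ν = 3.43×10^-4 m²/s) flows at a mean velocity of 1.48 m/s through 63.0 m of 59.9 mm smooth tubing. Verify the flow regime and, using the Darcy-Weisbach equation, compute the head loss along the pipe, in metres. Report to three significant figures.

Re = VD/ν = 1.48·0.05990/3.43×10^-4 = 258 → laminar (Re < 2300)
f = 64/Re = 0.2476
h_f = f(L/D)V²/(2g) = 0.2476·(63.0/0.05990)·1.48²/(2·9.81) = 29.08 m

h_f ≈ 29.1 m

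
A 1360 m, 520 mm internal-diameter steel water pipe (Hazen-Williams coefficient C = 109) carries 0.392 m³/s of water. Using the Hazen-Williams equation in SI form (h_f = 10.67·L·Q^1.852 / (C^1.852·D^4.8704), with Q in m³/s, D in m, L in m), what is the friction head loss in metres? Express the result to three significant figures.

h_f = 10.67·1360·0.392^1.852 / (109^1.852·0.520^4.8704) = 10.43 m

h_f ≈ 10.4 m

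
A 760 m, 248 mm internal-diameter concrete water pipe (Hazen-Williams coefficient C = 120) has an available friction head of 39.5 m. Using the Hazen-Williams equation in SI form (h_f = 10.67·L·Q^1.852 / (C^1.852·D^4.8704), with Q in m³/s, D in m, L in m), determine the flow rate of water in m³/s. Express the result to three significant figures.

Q ≈ 0.173 m³/s

Rearranging: Q = [h_f·C^1.852·D^4.8704 / (10.67·L)]^(1/1.852)
Q = [39.5·120^1.852·0.248^4.8704 / (10.67·760)]^0.540 = 0.1730 m³/s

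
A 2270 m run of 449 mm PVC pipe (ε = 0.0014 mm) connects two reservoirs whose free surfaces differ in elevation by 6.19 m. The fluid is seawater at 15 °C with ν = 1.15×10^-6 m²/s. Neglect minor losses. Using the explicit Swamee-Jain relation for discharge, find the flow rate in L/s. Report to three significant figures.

Q ≈ 215 L/s

Swamee-Jain (Type II): Q = -0.965·√(gD⁵h_f/L)·ln[ε/(3.7D) + √(3.17ν²L/(gD³h_f))]
√(gD⁵h_f/L) = √(9.81·0.449⁵·6.19/2270) = 0.02209
ε/(3.7D) = 8.43×10^-7; √(3.17ν²L/(gD³h_f)) = 4.16×10^-5
Q = -0.965·0.02209·ln(4.245×10^-5) = 0.2146 m³/s
Check: V = 1.36 m/s, Re = 5.29×10^5, f = 0.01301, h_f = 6.16 m ≈ 6.19 m ✓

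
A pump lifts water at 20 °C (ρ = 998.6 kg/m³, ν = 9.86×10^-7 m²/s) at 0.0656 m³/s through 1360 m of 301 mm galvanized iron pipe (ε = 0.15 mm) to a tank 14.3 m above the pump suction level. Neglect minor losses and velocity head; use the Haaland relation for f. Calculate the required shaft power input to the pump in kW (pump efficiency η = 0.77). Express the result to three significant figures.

V = 4Q/(πD²) = 0.9219 m/s; Re = 2.81×10^5; ε/D = 4.98×10^-4; f = 0.01814
h_f = f(L/D)V²/2g = 3.551 m
Total head H = z + h_f = 14.3 + 3.551 = 17.85 m
P_hyd = ρgQH = 998.6·9.81·0.0656·17.85 = 11.47 kW
P_shaft = P_hyd/η = 11.47/0.77 = 14.90 kW

P_shaft ≈ 14.9 kW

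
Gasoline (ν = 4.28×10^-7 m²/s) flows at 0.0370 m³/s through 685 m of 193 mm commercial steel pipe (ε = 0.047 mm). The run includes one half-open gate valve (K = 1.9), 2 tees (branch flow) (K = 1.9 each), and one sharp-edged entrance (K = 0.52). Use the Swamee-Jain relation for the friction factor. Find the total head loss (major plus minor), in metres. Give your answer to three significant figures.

H_L ≈ 5.06 m

V = 4Q/(πD²) = 1.265 m/s; V²/2g = 0.08153 m
Re = 5.70×10^5, ε/D = 2.44×10^-4 → f = 0.01575 (Swamee-Jain)
Major: h_f = f(L/D)·V²/2g = 0.01575·3549·0.08153 = 4.557 m
Minor: ΣK = 6.22; h_m = ΣK·V²/2g = 0.5071 m
Total H_L = 4.557 + 0.5071 = 5.064 m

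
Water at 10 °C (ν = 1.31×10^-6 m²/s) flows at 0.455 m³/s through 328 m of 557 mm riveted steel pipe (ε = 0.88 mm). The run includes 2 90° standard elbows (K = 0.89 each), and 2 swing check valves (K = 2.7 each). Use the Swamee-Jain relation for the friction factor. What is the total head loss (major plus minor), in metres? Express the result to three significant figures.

V = 4Q/(πD²) = 1.867 m/s; V²/2g = 0.1777 m
Re = 7.94×10^5, ε/D = 0.00158 → f = 0.02239 (Swamee-Jain)
Major: h_f = f(L/D)·V²/2g = 0.02239·588.9·0.1777 = 2.343 m
Minor: ΣK = 7.18; h_m = ΣK·V²/2g = 1.276 m
Total H_L = 2.343 + 1.276 = 3.619 m

H_L ≈ 3.62 m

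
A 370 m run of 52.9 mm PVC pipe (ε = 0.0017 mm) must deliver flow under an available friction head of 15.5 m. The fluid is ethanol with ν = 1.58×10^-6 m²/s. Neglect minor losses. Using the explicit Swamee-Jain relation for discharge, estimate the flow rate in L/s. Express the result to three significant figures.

Q ≈ 3.15 L/s

Swamee-Jain (Type II): Q = -0.965·√(gD⁵h_f/L)·ln[ε/(3.7D) + √(3.17ν²L/(gD³h_f))]
√(gD⁵h_f/L) = √(9.81·0.0529⁵·15.5/370) = 4.126×10^-4
ε/(3.7D) = 8.69×10^-6; √(3.17ν²L/(gD³h_f)) = 3.61×10^-4
Q = -0.965·4.126×10^-4·ln(3.694×10^-4) = 0.003147 m³/s
Check: V = 1.43 m/s, Re = 4.79×10^4, f = 0.02109, h_f = 15.4 m ≈ 15.5 m ✓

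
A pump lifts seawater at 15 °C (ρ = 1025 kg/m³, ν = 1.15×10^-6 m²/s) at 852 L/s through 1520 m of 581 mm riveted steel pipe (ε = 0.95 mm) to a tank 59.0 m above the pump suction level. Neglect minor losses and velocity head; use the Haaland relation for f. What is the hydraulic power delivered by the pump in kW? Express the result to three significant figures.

V = 4Q/(πD²) = 3.214 m/s; Re = 1.62×10^6; ε/D = 0.00164; f = 0.02238
h_f = f(L/D)V²/2g = 30.81 m
Total head H = z + h_f = 59.0 + 30.81 = 89.81 m
P_hyd = ρgQH = 1025·9.81·0.852·89.81 = 769.4 kW

P_hyd ≈ 769 kW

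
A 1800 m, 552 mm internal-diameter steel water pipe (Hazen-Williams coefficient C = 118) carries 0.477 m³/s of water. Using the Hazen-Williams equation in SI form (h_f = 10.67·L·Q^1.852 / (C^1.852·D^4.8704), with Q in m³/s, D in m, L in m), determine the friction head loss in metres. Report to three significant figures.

h_f = 10.67·1800·0.477^1.852 / (118^1.852·0.552^4.8704) = 12.82 m

h_f ≈ 12.8 m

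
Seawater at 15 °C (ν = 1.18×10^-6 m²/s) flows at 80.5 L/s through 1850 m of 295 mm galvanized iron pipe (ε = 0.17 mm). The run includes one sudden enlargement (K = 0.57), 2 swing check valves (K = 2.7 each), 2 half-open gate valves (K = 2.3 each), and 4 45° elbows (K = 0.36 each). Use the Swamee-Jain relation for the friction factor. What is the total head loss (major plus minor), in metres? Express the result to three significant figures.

H_L ≈ 9.17 m

V = 4Q/(πD²) = 1.178 m/s; V²/2g = 0.07070 m
Re = 2.94×10^5, ε/D = 5.76×10^-4 → f = 0.01878 (Swamee-Jain)
Major: h_f = f(L/D)·V²/2g = 0.01878·6271·0.07070 = 8.325 m
Minor: ΣK = 12.0; h_m = ΣK·V²/2g = 0.8491 m
Total H_L = 8.325 + 0.8491 = 9.174 m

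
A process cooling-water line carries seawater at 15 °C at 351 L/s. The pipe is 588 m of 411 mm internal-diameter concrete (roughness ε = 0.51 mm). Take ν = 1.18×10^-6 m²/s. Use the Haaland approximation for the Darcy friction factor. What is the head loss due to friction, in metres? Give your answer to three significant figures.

h_f ≈ 10.7 m

V = 4Q/(πD²) = 4·0.351/(π·0.411²) = 2.646 m/s
Re = VD/ν = 2.646·0.411/1.18×10^-6 = 9.21×10^5 → turbulent
ε/D = 0.51/411 = 0.00124
Haaland: f = 0.02100
h_f = f(L/D)V²/(2g) = 0.02100·(588/0.411)·2.646²/(2·9.81) = 10.72 m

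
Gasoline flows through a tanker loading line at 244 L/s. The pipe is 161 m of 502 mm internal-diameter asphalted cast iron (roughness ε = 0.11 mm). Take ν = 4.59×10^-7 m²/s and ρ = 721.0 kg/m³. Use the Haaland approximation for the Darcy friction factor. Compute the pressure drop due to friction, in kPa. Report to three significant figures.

Δp ≈ 2.57 kPa

V = 4Q/(πD²) = 4·0.244/(π·0.502²) = 1.233 m/s
Re = VD/ν = 1.233·0.502/4.59×10^-7 = 1.35×10^6 → turbulent
ε/D = 0.11/502 = 2.19×10^-4
Haaland: f = 0.01462
h_f = f(L/D)V²/(2g) = 0.01462·(161/0.502)·1.233²/(2·9.81) = 0.3632 m
Δp = ρg·h_f = 721.0·9.81·0.3632 = 2.569 kPa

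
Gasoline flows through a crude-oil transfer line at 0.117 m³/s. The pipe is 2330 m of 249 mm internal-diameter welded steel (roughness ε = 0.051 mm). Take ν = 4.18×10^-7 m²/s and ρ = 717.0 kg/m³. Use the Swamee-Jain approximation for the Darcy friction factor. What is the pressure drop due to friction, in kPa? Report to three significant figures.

Δp ≈ 282 kPa

V = 4Q/(πD²) = 4·0.117/(π·0.249²) = 2.403 m/s
Re = VD/ν = 2.403·0.249/4.18×10^-7 = 1.43×10^6 → turbulent
ε/D = 0.051/249 = 2.05×10^-4
Swamee-Jain: f = 0.01456
h_f = f(L/D)V²/(2g) = 0.01456·(2330/0.249)·2.403²/(2·9.81) = 40.10 m
Δp = ρg·h_f = 717.0·9.81·40.10 = 282.0 kPa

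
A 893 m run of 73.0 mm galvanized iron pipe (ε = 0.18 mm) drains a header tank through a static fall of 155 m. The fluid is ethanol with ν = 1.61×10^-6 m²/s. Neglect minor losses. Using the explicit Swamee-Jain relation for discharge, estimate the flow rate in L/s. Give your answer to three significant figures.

Q ≈ 13.0 L/s

Swamee-Jain (Type II): Q = -0.965·√(gD⁵h_f/L)·ln[ε/(3.7D) + √(3.17ν²L/(gD³h_f))]
√(gD⁵h_f/L) = √(9.81·0.0730⁵·155/893) = 0.001879
ε/(3.7D) = 6.66×10^-4; √(3.17ν²L/(gD³h_f)) = 1.11×10^-4
Q = -0.965·0.001879·ln(7.778×10^-4) = 0.01298 m³/s
Check: V = 3.10 m/s, Re = 1.41×10^5, f = 0.02607, h_f = 156 m ≈ 155 m ✓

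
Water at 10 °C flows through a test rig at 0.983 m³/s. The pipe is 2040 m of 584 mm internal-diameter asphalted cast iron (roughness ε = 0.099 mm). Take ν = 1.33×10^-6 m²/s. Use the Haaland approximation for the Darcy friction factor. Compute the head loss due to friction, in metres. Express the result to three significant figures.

V = 4Q/(πD²) = 4·0.983/(π·0.584²) = 3.670 m/s
Re = VD/ν = 3.670·0.584/1.33×10^-6 = 1.61×10^6 → turbulent
ε/D = 0.099/584 = 1.70×10^-4
Haaland: f = 0.01392
h_f = f(L/D)V²/(2g) = 0.01392·(2040/0.584)·3.670²/(2·9.81) = 33.37 m

h_f ≈ 33.4 m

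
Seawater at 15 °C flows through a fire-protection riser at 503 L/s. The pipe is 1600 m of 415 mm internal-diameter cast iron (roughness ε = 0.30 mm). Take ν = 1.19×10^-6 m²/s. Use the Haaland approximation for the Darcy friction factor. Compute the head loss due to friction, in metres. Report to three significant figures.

V = 4Q/(πD²) = 4·0.503/(π·0.415²) = 3.719 m/s
Re = VD/ν = 3.719·0.415/1.19×10^-6 = 1.30×10^6 → turbulent
ε/D = 0.30/415 = 7.23×10^-4
Haaland: f = 0.01847
h_f = f(L/D)V²/(2g) = 0.01847·(1600/0.415)·3.719²/(2·9.81) = 50.19 m

h_f ≈ 50.2 m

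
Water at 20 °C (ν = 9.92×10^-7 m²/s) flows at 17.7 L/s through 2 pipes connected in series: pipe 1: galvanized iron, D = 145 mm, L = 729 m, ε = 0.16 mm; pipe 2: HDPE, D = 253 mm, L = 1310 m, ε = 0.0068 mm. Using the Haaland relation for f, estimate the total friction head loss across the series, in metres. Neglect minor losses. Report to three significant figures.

Pipe 1: V = 1.072 m/s, Re = 1.57×10^5, ε/D = 0.00110, f = 0.02161, h_1 = f(L/D)V²/2g = 6.361 m
Pipe 2: V = 0.3521 m/s, Re = 8.98×10^4, ε/D = 2.69×10^-5, f = 0.01833, h_2 = f(L/D)V²/2g = 0.5997 m
Series → Q common, losses add: H = Σh = 6.961 m

H ≈ 6.96 m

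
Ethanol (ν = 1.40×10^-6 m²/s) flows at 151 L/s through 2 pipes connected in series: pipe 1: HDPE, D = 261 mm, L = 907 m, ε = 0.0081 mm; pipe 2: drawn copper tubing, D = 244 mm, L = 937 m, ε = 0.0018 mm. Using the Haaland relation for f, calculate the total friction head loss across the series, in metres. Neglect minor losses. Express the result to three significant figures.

Pipe 1: V = 2.822 m/s, Re = 5.26×10^5, ε/D = 3.10×10^-5, f = 0.01333, h_1 = f(L/D)V²/2g = 18.81 m
Pipe 2: V = 3.229 m/s, Re = 5.63×10^5, ε/D = 7.38×10^-6, f = 0.01288, h_2 = f(L/D)V²/2g = 26.29 m
Series → Q common, losses add: H = Σh = 45.10 m

H ≈ 45.1 m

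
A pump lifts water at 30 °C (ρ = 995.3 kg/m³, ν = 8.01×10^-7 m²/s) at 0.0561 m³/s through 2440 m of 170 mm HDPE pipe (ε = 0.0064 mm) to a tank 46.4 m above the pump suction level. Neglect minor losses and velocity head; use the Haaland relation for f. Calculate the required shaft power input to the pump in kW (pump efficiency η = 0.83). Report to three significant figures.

P_shaft ≈ 70.2 kW

V = 4Q/(πD²) = 2.472 m/s; Re = 5.25×10^5; ε/D = 3.76×10^-5; f = 0.01342
h_f = f(L/D)V²/2g = 59.99 m
Total head H = z + h_f = 46.4 + 59.99 = 106.4 m
P_hyd = ρgQH = 995.3·9.81·0.0561·106.4 = 58.27 kW
P_shaft = P_hyd/η = 58.27/0.83 = 70.21 kW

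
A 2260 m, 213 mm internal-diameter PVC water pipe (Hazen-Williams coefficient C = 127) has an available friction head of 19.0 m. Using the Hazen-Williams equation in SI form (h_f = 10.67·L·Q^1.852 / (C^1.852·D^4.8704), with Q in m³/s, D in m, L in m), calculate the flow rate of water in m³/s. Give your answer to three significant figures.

Rearranging: Q = [h_f·C^1.852·D^4.8704 / (10.67·L)]^(1/1.852)
Q = [19.0·127^1.852·0.213^4.8704 / (10.67·2260)]^0.540 = 0.04590 m³/s

Q ≈ 0.0459 m³/s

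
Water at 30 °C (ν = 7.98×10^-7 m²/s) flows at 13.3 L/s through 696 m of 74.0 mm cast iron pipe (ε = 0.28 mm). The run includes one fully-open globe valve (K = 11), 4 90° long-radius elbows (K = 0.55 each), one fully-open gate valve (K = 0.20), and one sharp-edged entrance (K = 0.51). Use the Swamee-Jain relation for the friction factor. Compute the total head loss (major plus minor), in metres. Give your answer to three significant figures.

V = 4Q/(πD²) = 3.092 m/s; V²/2g = 0.4874 m
Re = 2.87×10^5, ε/D = 0.00378 → f = 0.02851 (Swamee-Jain)
Major: h_f = f(L/D)·V²/2g = 0.02851·9405·0.4874 = 130.7 m
Minor: ΣK = 13.9; h_m = ΣK·V²/2g = 6.780 m
Total H_L = 130.7 + 6.780 = 137.5 m

H_L ≈ 137 m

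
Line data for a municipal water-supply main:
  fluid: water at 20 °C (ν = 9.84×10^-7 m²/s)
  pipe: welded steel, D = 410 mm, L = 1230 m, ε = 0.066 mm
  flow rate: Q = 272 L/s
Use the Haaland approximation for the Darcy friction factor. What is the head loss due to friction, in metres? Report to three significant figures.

V = 4Q/(πD²) = 4·0.272/(π·0.410²) = 2.060 m/s
Re = VD/ν = 2.060·0.410/9.84×10^-7 = 8.58×10^5 → turbulent
ε/D = 0.066/410 = 1.61×10^-4
Haaland: f = 0.01428
h_f = f(L/D)V²/(2g) = 0.01428·(1230/0.410)·2.060²/(2·9.81) = 9.269 m

h_f ≈ 9.27 m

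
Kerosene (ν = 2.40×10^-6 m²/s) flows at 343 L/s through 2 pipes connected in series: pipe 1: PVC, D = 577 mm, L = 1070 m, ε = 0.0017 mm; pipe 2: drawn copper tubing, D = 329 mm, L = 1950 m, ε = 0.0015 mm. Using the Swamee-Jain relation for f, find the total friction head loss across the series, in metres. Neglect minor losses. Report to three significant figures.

Pipe 1: V = 1.312 m/s, Re = 3.15×10^5, ε/D = 2.95×10^-6, f = 0.01428, h_1 = f(L/D)V²/2g = 2.322 m
Pipe 2: V = 4.035 m/s, Re = 5.53×10^5, ε/D = 4.56×10^-6, f = 0.01294, h_2 = f(L/D)V²/2g = 63.62 m
Series → Q common, losses add: H = Σh = 65.94 m

H ≈ 65.9 m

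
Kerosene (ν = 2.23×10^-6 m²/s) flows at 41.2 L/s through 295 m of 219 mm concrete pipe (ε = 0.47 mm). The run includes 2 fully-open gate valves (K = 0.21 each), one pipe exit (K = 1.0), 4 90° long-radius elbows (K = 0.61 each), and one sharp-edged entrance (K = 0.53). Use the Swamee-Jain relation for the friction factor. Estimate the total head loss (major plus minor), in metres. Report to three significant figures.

H_L ≈ 2.37 m

V = 4Q/(πD²) = 1.094 m/s; V²/2g = 0.06097 m
Re = 1.07×10^5, ε/D = 0.00215 → f = 0.02560 (Swamee-Jain)
Major: h_f = f(L/D)·V²/2g = 0.02560·1347·0.06097 = 2.103 m
Minor: ΣK = 4.39; h_m = ΣK·V²/2g = 0.2677 m
Total H_L = 2.103 + 0.2677 = 2.371 m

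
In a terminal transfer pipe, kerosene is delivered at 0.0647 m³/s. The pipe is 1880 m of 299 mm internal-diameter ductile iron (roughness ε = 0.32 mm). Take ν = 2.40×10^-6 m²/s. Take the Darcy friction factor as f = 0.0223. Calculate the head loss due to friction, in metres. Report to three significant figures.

V = 4Q/(πD²) = 4·0.0647/(π·0.299²) = 0.9215 m/s
h_f = f(L/D)V²/(2g) = 0.02230·(1880/0.299)·0.9215²/(2·9.81) = 6.068 m

h_f ≈ 6.07 m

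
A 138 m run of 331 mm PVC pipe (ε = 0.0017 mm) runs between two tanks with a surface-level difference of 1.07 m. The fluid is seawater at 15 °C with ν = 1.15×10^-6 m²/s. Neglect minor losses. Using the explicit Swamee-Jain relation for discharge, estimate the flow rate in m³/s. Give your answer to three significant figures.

Swamee-Jain (Type II): Q = -0.965·√(gD⁵h_f/L)·ln[ε/(3.7D) + √(3.17ν²L/(gD³h_f))]
√(gD⁵h_f/L) = √(9.81·0.331⁵·1.07/138) = 0.01738
ε/(3.7D) = 1.39×10^-6; √(3.17ν²L/(gD³h_f)) = 3.90×10^-5
Q = -0.965·0.01738·ln(4.037×10^-5) = 0.1697 m³/s
Check: V = 1.97 m/s, Re = 5.68×10^5, f = 0.01289, h_f = 1.07 m ≈ 1.07 m ✓

Q ≈ 0.170 m³/s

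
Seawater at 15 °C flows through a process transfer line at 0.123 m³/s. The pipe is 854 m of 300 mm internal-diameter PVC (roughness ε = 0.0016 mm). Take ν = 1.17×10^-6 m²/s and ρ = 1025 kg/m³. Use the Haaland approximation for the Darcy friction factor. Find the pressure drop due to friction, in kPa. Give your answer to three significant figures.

Δp ≈ 59.1 kPa

V = 4Q/(πD²) = 4·0.123/(π·0.300²) = 1.740 m/s
Re = VD/ν = 1.740·0.300/1.17×10^-6 = 4.46×10^5 → turbulent
ε/D = 0.0016/300 = 5.33×10^-6
Haaland: f = 0.01339
h_f = f(L/D)V²/(2g) = 0.01339·(854/0.300)·1.740²/(2·9.81) = 5.881 m
Δp = ρg·h_f = 1025·9.81·5.881 = 59.14 kPa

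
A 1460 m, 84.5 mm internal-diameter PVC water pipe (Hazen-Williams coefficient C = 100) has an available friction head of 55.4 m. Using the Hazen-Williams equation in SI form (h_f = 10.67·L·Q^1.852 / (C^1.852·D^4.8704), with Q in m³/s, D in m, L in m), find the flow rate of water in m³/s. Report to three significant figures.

Q ≈ 0.00717 m³/s

Rearranging: Q = [h_f·C^1.852·D^4.8704 / (10.67·L)]^(1/1.852)
Q = [55.4·100^1.852·0.0845^4.8704 / (10.67·1460)]^0.540 = 0.007169 m³/s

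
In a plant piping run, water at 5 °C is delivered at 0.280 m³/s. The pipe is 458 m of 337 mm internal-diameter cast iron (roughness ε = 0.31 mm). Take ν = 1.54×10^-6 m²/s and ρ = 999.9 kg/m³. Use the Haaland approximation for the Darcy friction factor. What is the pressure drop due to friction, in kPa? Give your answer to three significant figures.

V = 4Q/(πD²) = 4·0.280/(π·0.337²) = 3.139 m/s
Re = VD/ν = 3.139·0.337/1.54×10^-6 = 6.87×10^5 → turbulent
ε/D = 0.31/337 = 9.20×10^-4
Haaland: f = 0.01969
h_f = f(L/D)V²/(2g) = 0.01969·(458/0.337)·3.139²/(2·9.81) = 13.44 m
Δp = ρg·h_f = 999.9·9.81·13.44 = 131.8 kPa

Δp ≈ 132 kPa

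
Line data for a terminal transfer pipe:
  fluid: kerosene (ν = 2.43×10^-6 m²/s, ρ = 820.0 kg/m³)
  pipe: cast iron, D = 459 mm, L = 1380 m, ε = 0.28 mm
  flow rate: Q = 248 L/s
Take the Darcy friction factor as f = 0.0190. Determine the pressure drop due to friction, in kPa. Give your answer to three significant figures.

Δp ≈ 52.6 kPa

V = 4Q/(πD²) = 4·0.248/(π·0.459²) = 1.499 m/s
h_f = f(L/D)V²/(2g) = 0.01900·(1380/0.459)·1.499²/(2·9.81) = 6.540 m
Δp = ρg·h_f = 820.0·9.81·6.540 = 52.61 kPa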